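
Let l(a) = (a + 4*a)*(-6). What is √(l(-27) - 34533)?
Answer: 3*I*√3747 ≈ 183.64*I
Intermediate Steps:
l(a) = -30*a (l(a) = (5*a)*(-6) = -30*a)
√(l(-27) - 34533) = √(-30*(-27) - 34533) = √(810 - 34533) = √(-33723) = 3*I*√3747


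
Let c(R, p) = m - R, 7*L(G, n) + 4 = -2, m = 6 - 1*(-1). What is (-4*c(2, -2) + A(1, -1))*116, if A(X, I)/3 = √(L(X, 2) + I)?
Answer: -2320 + 348*I*√91/7 ≈ -2320.0 + 474.24*I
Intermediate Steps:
m = 7 (m = 6 + 1 = 7)
L(G, n) = -6/7 (L(G, n) = -4/7 + (⅐)*(-2) = -4/7 - 2/7 = -6/7)
A(X, I) = 3*√(-6/7 + I)
c(R, p) = 7 - R
(-4*c(2, -2) + A(1, -1))*116 = (-4*(7 - 1*2) + 3*√(-42 + 49*(-1))/7)*116 = (-4*(7 - 2) + 3*√(-42 - 49)/7)*116 = (-4*5 + 3*√(-91)/7)*116 = (-20 + 3*(I*√91)/7)*116 = (-20 + 3*I*√91/7)*116 = -2320 + 348*I*√91/7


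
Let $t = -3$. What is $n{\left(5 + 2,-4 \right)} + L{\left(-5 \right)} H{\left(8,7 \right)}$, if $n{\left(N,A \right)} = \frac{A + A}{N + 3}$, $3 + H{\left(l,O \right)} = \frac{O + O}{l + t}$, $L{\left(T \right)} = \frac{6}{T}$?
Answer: $- \frac{14}{25} \approx -0.56$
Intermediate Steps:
$H{\left(l,O \right)} = -3 + \frac{2 O}{-3 + l}$ ($H{\left(l,O \right)} = -3 + \frac{O + O}{l - 3} = -3 + \frac{2 O}{-3 + l}$)
$n{\left(N,A \right)} = \frac{2 A}{3 + N}$
$n{\left(5 + 2,-4 \right)} + L{\left(-5 \right)} H{\left(8,7 \right)} = 2 \left(-4\right) \frac{1}{3 + \left(5 + 2\right)} + \frac{6}{-5} \frac{9 - 24 + 2 \cdot 7}{-3 + 8} = 2 \left(-4\right) \frac{1}{3 + 7} + 6 \left(- \frac{1}{5}\right) \frac{9 - 24 + 14}{5} = 2 \left(-4\right) \frac{1}{10} - \frac{6 \cdot \frac{1}{5} \left(-1\right)}{5} = 2 \left(-4\right) \frac{1}{10} - - \frac{6}{25} = - \frac{4}{5} + \frac{6}{25} = - \frac{14}{25}$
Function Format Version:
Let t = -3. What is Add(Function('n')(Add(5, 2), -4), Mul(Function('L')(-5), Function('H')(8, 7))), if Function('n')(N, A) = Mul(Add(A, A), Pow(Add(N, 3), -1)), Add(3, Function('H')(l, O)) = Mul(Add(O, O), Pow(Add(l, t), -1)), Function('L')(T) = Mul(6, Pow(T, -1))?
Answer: Rational(-14, 25) ≈ -0.56000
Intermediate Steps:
Function('H')(l, O) = Add(-3, Mul(2, O, Pow(Add(-3, l), -1))) (Function('H')(l, O) = Add(-3, Mul(Add(O, O), Pow(Add(l, -3), -1))) = Add(-3, Mul(Mul(2, O), Pow(Add(-3, l), -1))) = Add(-3, Mul(2, O, Pow(Add(-3, l), -1))))
Function('n')(N, A) = Mul(2, A, Pow(Add(3, N), -1)) (Function('n')(N, A) = Mul(Mul(2, A), Pow(Add(3, N), -1)) = Mul(2, A, Pow(Add(3, N), -1)))
Add(Function('n')(Add(5, 2), -4), Mul(Function('L')(-5), Function('H')(8, 7))) = Add(Mul(2, -4, Pow(Add(3, Add(5, 2)), -1)), Mul(Mul(6, Pow(-5, -1)), Mul(Pow(Add(-3, 8), -1), Add(9, Mul(-3, 8), Mul(2, 7))))) = Add(Mul(2, -4, Pow(Add(3, 7), -1)), Mul(Mul(6, Rational(-1, 5)), Mul(Pow(5, -1), Add(9, -24, 14)))) = Add(Mul(2, -4, Pow(10, -1)), Mul(Rational(-6, 5), Mul(Rational(1, 5), -1))) = Add(Mul(2, -4, Rational(1, 10)), Mul(Rational(-6, 5), Rational(-1, 5))) = Add(Rational(-4, 5), Rational(6, 25)) = Rational(-14, 25)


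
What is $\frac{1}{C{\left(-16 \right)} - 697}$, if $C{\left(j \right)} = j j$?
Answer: $- \frac{1}{441} \approx -0.0022676$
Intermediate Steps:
$C{\left(j \right)} = j^{2}$
$\frac{1}{C{\left(-16 \right)} - 697} = \frac{1}{\left(-16\right)^{2} - 697} = \frac{1}{256 - 697} = \frac{1}{-441} = - \frac{1}{441}$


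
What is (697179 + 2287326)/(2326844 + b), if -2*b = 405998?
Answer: 596901/424769 ≈ 1.4052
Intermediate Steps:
b = -202999 (b = -1/2*405998 = -202999)
(697179 + 2287326)/(2326844 + b) = (697179 + 2287326)/(2326844 - 202999) = 2984505/2123845 = 2984505*(1/2123845) = 596901/424769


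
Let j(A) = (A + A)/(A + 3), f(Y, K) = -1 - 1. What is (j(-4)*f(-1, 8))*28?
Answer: -448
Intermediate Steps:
f(Y, K) = -2
j(A) = 2*A/(3 + A) (j(A) = (2*A)/(3 + A) = 2*A/(3 + A))
(j(-4)*f(-1, 8))*28 = ((2*(-4)/(3 - 4))*(-2))*28 = ((2*(-4)/(-1))*(-2))*28 = ((2*(-4)*(-1))*(-2))*28 = (8*(-2))*28 = -16*28 = -448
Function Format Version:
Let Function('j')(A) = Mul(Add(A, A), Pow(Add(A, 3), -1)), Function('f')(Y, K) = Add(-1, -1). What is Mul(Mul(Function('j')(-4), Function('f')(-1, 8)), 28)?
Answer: -448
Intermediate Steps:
Function('f')(Y, K) = -2
Function('j')(A) = Mul(2, A, Pow(Add(3, A), -1)) (Function('j')(A) = Mul(Mul(2, A), Pow(Add(3, A), -1)) = Mul(2, A, Pow(Add(3, A), -1)))
Mul(Mul(Function('j')(-4), Function('f')(-1, 8)), 28) = Mul(Mul(Mul(2, -4, Pow(Add(3, -4), -1)), -2), 28) = Mul(Mul(Mul(2, -4, Pow(-1, -1)), -2), 28) = Mul(Mul(Mul(2, -4, -1), -2), 28) = Mul(Mul(8, -2), 28) = Mul(-16, 28) = -448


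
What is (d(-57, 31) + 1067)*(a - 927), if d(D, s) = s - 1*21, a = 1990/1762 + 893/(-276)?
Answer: -81104463275/81052 ≈ -1.0006e+6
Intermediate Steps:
a = -512113/243156 (a = 1990*(1/1762) + 893*(-1/276) = 995/881 - 893/276 = -512113/243156 ≈ -2.1061)
d(D, s) = -21 + s (d(D, s) = s - 21 = -21 + s)
(d(-57, 31) + 1067)*(a - 927) = ((-21 + 31) + 1067)*(-512113/243156 - 927) = (10 + 1067)*(-225917725/243156) = 1077*(-225917725/243156) = -81104463275/81052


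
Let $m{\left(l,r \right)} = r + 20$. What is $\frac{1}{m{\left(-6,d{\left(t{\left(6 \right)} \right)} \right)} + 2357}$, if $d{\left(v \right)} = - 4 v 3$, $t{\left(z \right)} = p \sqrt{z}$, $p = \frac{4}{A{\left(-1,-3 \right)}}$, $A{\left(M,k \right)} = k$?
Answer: $\frac{2377}{5648593} - \frac{16 \sqrt{6}}{5648593} \approx 0.00041387$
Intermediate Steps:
$p = - \frac{4}{3}$ ($p = \frac{4}{-3} = 4 \left(- \frac{1}{3}\right) = - \frac{4}{3} \approx -1.3333$)
$t{\left(z \right)} = - \frac{4 \sqrt{z}}{3}$
$d{\left(v \right)} = - 12 v$
$m{\left(l,r \right)} = 20 + r$
$\frac{1}{m{\left(-6,d{\left(t{\left(6 \right)} \right)} \right)} + 2357} = \frac{1}{\left(20 - 12 \left(- \frac{4 \sqrt{6}}{3}\right)\right) + 2357} = \frac{1}{\left(20 + 16 \sqrt{6}\right) + 2357} = \frac{1}{2377 + 16 \sqrt{6}}$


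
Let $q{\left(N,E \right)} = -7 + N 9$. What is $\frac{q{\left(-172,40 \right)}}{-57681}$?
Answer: $\frac{1555}{57681} \approx 0.026959$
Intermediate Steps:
$q{\left(N,E \right)} = -7 + 9 N$
$\frac{q{\left(-172,40 \right)}}{-57681} = \frac{-7 + 9 \left(-172\right)}{-57681} = \left(-7 - 1548\right) \left(- \frac{1}{57681}\right) = \left(-1555\right) \left(- \frac{1}{57681}\right) = \frac{1555}{57681}$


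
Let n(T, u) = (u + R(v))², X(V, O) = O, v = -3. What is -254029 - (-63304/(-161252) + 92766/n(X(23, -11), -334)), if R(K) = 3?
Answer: -1121983637455341/4416732593 ≈ -2.5403e+5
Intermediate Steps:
n(T, u) = (3 + u)² (n(T, u) = (u + 3)² = (3 + u)²)
-254029 - (-63304/(-161252) + 92766/n(X(23, -11), -334)) = -254029 - (-63304/(-161252) + 92766/((3 - 334)²)) = -254029 - (-63304*(-1/161252) + 92766/((-331)²)) = -254029 - (15826/40313 + 92766/109561) = -254029 - 1*5473588144/4416732593 = -254029 - 5473588144/4416732593 = -1121983637455341/4416732593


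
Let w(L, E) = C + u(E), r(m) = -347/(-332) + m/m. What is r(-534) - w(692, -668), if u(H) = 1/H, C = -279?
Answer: 3895588/13861 ≈ 281.05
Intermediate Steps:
r(m) = 679/332 (r(m) = -347*(-1/332) + 1 = 347/332 + 1 = 679/332)
w(L, E) = -279 + 1/E
r(-534) - w(692, -668) = 679/332 - (-279 + 1/(-668)) = 679/332 - (-279 - 1/668) = 679/332 - 1*(-186373/668) = 679/332 + 186373/668 = 3895588/13861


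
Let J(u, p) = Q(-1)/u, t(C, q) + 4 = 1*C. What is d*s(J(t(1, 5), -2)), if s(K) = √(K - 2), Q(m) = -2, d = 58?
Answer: 116*I*√3/3 ≈ 66.973*I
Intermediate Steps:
t(C, q) = -4 + C (t(C, q) = -4 + 1*C = -4 + C)
J(u, p) = -2/u
s(K) = √(-2 + K)
d*s(J(t(1, 5), -2)) = 58*√(-2 - 2/(-4 + 1)) = 58*√(-2 - 2/(-3)) = 58*√(-2 - 2*(-⅓)) = 58*√(-2 + ⅔) = 58*√(-4/3) = 58*(2*I*√3/3) = 116*I*√3/3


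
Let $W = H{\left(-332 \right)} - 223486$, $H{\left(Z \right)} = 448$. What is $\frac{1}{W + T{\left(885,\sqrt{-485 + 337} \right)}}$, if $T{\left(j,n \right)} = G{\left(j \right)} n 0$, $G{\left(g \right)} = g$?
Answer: $- \frac{1}{223038} \approx -4.4835 \cdot 10^{-6}$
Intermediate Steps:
$T{\left(j,n \right)} = 0$ ($T{\left(j,n \right)} = j n 0 = 0$)
$W = -223038$ ($W = 448 - 223486 = -223038$)
$\frac{1}{W + T{\left(885,\sqrt{-485 + 337} \right)}} = \frac{1}{-223038 + 0} = \frac{1}{-223038} = - \frac{1}{223038}$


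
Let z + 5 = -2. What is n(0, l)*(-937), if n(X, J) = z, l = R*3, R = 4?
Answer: 6559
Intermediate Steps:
l = 12 (l = 4*3 = 12)
z = -7 (z = -5 - 2 = -7)
n(X, J) = -7
n(0, l)*(-937) = -7*(-937) = 6559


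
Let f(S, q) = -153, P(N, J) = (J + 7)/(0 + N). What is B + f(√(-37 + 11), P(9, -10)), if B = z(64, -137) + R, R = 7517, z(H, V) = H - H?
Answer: 7364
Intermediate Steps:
P(N, J) = (7 + J)/N
z(H, V) = 0
B = 7517 (B = 0 + 7517 = 7517)
B + f(√(-37 + 11), P(9, -10)) = 7517 - 153 = 7364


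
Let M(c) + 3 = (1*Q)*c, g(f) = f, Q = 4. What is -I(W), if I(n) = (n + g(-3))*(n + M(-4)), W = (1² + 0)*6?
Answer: 39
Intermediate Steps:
W = 6 (W = (1 + 0)*6 = 1*6 = 6)
M(c) = -3 + 4*c (M(c) = -3 + (1*4)*c = -3 + 4*c)
I(n) = (-19 + n)*(-3 + n) (I(n) = (n - 3)*(n + (-3 + 4*(-4))) = (-3 + n)*(n + (-3 - 16)) = (-3 + n)*(n - 19) = (-3 + n)*(-19 + n) = (-19 + n)*(-3 + n))
-I(W) = -(57 + 6² - 22*6) = -(57 + 36 - 132) = -1*(-39) = 39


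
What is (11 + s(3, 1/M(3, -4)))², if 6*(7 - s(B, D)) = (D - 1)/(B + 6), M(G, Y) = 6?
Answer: 34070569/104976 ≈ 324.56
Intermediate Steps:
s(B, D) = 7 - (-1 + D)/(6*(6 + B)) (s(B, D) = 7 - (D - 1)/(6*(B + 6)) = 7 - (-1 + D)/(6*(6 + B)))
(11 + s(3, 1/M(3, -4)))² = (11 + (253 - 1/6 + 42*3)/(6*(6 + 3)))² = (11 + (⅙)*(253 - 1*⅙ + 126)/9)² = (11 + (⅙)*(⅑)*(253 - ⅙ + 126))² = (11 + (⅙)*(⅑)*(2273/6))² = (11 + 2273/324)² = (5837/324)² = 34070569/104976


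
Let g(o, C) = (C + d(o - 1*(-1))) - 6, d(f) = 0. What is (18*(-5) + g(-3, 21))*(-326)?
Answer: 24450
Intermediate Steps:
g(o, C) = -6 + C (g(o, C) = (C + 0) - 6 = C - 6 = -6 + C)
(18*(-5) + g(-3, 21))*(-326) = (18*(-5) + (-6 + 21))*(-326) = (-90 + 15)*(-326) = -75*(-326) = 24450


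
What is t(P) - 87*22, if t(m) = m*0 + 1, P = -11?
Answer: -1913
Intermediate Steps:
t(m) = 1 (t(m) = 0 + 1 = 1)
t(P) - 87*22 = 1 - 87*22 = 1 - 1914 = -1913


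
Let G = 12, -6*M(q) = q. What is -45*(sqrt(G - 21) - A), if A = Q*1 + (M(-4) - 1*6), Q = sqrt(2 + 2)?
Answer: -150 - 135*I ≈ -150.0 - 135.0*I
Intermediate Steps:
M(q) = -q/6
Q = 2 (Q = sqrt(4) = 2)
A = -10/3 (A = 2*1 + (-1/6*(-4) - 1*6) = 2 + (2/3 - 6) = 2 - 16/3 = -10/3 ≈ -3.3333)
-45*(sqrt(G - 21) - A) = -45*(sqrt(12 - 21) - 1*(-10/3)) = -45*(sqrt(-9) + 10/3) = -45*(3*I + 10/3) = -45*(10/3 + 3*I) = -150 - 135*I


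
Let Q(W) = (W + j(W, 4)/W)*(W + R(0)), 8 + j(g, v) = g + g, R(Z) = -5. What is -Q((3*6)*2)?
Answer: -10540/9 ≈ -1171.1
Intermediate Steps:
j(g, v) = -8 + 2*g (j(g, v) = -8 + (g + g) = -8 + 2*g)
Q(W) = (-5 + W)*(W + (-8 + 2*W)/W) (Q(W) = (W + (-8 + 2*W)/W)*(W - 5) = (W + (-8 + 2*W)/W)*(-5 + W) = (-5 + W)*(W + (-8 + 2*W)/W))
-Q((3*6)*2) = -(-18 + ((3*6)*2)² - 3*3*6*2 + 40/(((3*6)*2))) = -(-18 + (18*2)² - 54*2 + 40/((18*2))) = -(-18 + 36² - 3*36 + 40/36) = -(-18 + 1296 - 108 + 40*(1/36)) = -(-18 + 1296 - 108 + 10/9) = -1*10540/9 = -10540/9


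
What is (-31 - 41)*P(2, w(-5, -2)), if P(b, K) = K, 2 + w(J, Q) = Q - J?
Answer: -72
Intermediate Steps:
w(J, Q) = -2 + Q - J (w(J, Q) = -2 + (Q - J) = -2 + Q - J)
(-31 - 41)*P(2, w(-5, -2)) = (-31 - 41)*(-2 - 2 - 1*(-5)) = -72*(-2 - 2 + 5) = -72*1 = -72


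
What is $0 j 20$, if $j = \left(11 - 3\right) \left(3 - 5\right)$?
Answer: $0$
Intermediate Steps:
$j = -16$ ($j = 8 \left(-2\right) = -16$)
$0 j 20 = 0 \left(-16\right) 20 = 0 \cdot 20 = 0$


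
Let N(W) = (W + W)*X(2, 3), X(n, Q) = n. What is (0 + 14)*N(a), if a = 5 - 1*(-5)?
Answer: 560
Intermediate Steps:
a = 10 (a = 5 + 5 = 10)
N(W) = 4*W (N(W) = (W + W)*2 = (2*W)*2 = 4*W)
(0 + 14)*N(a) = (0 + 14)*(4*10) = 14*40 = 560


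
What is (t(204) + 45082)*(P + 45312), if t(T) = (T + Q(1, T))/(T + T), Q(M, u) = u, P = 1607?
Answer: 2115249277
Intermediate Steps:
t(T) = 1 (t(T) = (T + T)/(T + T) = (2*T)/((2*T)) = (2*T)*(1/(2*T)) = 1)
(t(204) + 45082)*(P + 45312) = (1 + 45082)*(1607 + 45312) = 45083*46919 = 2115249277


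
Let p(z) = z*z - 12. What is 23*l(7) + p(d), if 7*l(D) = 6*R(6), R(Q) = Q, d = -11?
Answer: 1591/7 ≈ 227.29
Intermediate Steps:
p(z) = -12 + z² (p(z) = z² - 12 = -12 + z²)
l(D) = 36/7 (l(D) = (6*6)/7 = (⅐)*36 = 36/7)
23*l(7) + p(d) = 23*(36/7) + (-12 + (-11)²) = 828/7 + (-12 + 121) = 828/7 + 109 = 1591/7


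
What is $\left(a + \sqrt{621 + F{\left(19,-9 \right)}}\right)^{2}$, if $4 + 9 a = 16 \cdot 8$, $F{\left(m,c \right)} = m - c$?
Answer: $\frac{67945}{81} + \frac{248 \sqrt{649}}{9} \approx 1540.8$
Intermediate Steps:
$a = \frac{124}{9}$ ($a = - \frac{4}{9} + \frac{16 \cdot 8}{9} = - \frac{4}{9} + \frac{1}{9} \cdot 128 = - \frac{4}{9} + \frac{128}{9} = \frac{124}{9} \approx 13.778$)
$\left(a + \sqrt{621 + F{\left(19,-9 \right)}}\right)^{2} = \left(\frac{124}{9} + \sqrt{621 + \left(19 - -9\right)}\right)^{2} = \left(\frac{124}{9} + \sqrt{621 + \left(19 + 9\right)}\right)^{2} = \left(\frac{124}{9} + \sqrt{621 + 28}\right)^{2} = \left(\frac{124}{9} + \sqrt{649}\right)^{2}$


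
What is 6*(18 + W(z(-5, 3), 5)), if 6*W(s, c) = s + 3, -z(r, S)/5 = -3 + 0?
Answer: 126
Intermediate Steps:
z(r, S) = 15 (z(r, S) = -5*(-3 + 0) = -5*(-3) = 15)
W(s, c) = 1/2 + s/6 (W(s, c) = (s + 3)/6 = (3 + s)/6 = 1/2 + s/6)
6*(18 + W(z(-5, 3), 5)) = 6*(18 + (1/2 + (1/6)*15)) = 6*(18 + (1/2 + 5/2)) = 6*(18 + 3) = 6*21 = 126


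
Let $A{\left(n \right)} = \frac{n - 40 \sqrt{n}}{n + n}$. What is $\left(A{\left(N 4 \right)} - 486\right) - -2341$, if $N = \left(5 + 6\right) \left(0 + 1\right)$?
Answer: $\frac{3711}{2} - \frac{10 \sqrt{11}}{11} \approx 1852.5$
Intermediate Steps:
$N = 11$ ($N = 11 \cdot 1 = 11$)
$A{\left(n \right)} = \frac{n - 40 \sqrt{n}}{2 n}$
$\left(A{\left(N 4 \right)} - 486\right) - -2341 = \left(\left(\frac{1}{2} - \frac{20}{2 \sqrt{11}}\right) - 486\right) - -2341 = \left(\left(\frac{1}{2} - \frac{20}{2 \sqrt{11}}\right) - 486\right) + 2341 = \left(\left(\frac{1}{2} - 20 \frac{\sqrt{11}}{22}\right) - 486\right) + 2341 = \left(\left(\frac{1}{2} - \frac{10 \sqrt{11}}{11}\right) - 486\right) + 2341 = \left(- \frac{971}{2} - \frac{10 \sqrt{11}}{11}\right) + 2341 = \frac{3711}{2} - \frac{10 \sqrt{11}}{11}$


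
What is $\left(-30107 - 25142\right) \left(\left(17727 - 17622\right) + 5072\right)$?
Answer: $-286024073$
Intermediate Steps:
$\left(-30107 - 25142\right) \left(\left(17727 - 17622\right) + 5072\right) = - 55249 \left(105 + 5072\right) = \left(-55249\right) 5177 = -286024073$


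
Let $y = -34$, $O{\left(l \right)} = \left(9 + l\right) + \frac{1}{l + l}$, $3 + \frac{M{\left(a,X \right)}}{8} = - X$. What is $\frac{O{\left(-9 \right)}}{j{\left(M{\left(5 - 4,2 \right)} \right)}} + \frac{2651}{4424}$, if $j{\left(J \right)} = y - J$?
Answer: $\frac{70471}{119448} \approx 0.58997$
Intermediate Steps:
$M{\left(a,X \right)} = -24 - 8 X$ ($M{\left(a,X \right)} = -24 + 8 \left(- X\right) = -24 - 8 X$)
$O{\left(l \right)} = 9 + l + \frac{1}{2 l}$ ($O{\left(l \right)} = \left(9 + l\right) + \frac{1}{2 l} = 9 + l + \frac{1}{2 l}$)
$j{\left(J \right)} = -34 - J$
$\frac{O{\left(-9 \right)}}{j{\left(M{\left(5 - 4,2 \right)} \right)}} + \frac{2651}{4424} = \frac{9 - 9 + \frac{1}{2 \left(-9\right)}}{-34 - \left(-24 - 16\right)} + \frac{2651}{4424} = \frac{9 - 9 + \frac{1}{2} \left(- \frac{1}{9}\right)}{-34 - \left(-24 - 16\right)} + 2651 \cdot \frac{1}{4424} = \frac{9 - 9 - \frac{1}{18}}{-34 - -40} + \frac{2651}{4424} = - \frac{1}{18 \left(-34 + 40\right)} + \frac{2651}{4424} = - \frac{1}{18 \cdot 6} + \frac{2651}{4424} = \left(- \frac{1}{18}\right) \frac{1}{6} + \frac{2651}{4424} = - \frac{1}{108} + \frac{2651}{4424} = \frac{70471}{119448}$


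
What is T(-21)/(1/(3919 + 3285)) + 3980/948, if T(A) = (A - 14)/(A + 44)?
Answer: -59734295/5451 ≈ -10958.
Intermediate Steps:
T(A) = (-14 + A)/(44 + A)
T(-21)/(1/(3919 + 3285)) + 3980/948 = ((-14 - 21)/(44 - 21))/(1/(3919 + 3285)) + 3980/948 = (-35/23)/(1/7204) + 3980*(1/948) = ((1/23)*(-35))/(1/7204) + 995/237 = -35/23*7204 + 995/237 = -252140/23 + 995/237 = -59734295/5451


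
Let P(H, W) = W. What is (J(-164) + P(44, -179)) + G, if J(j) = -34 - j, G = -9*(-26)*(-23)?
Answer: -5431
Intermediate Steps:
G = -5382 (G = 234*(-23) = -5382)
(J(-164) + P(44, -179)) + G = ((-34 - 1*(-164)) - 179) - 5382 = ((-34 + 164) - 179) - 5382 = (130 - 179) - 5382 = -49 - 5382 = -5431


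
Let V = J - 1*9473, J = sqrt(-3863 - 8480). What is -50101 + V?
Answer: -59574 + I*sqrt(12343) ≈ -59574.0 + 111.1*I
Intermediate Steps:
J = I*sqrt(12343) (J = sqrt(-12343) = I*sqrt(12343) ≈ 111.1*I)
V = -9473 + I*sqrt(12343) (V = I*sqrt(12343) - 1*9473 = I*sqrt(12343) - 9473 = -9473 + I*sqrt(12343) ≈ -9473.0 + 111.1*I)
-50101 + V = -50101 + (-9473 + I*sqrt(12343)) = -59574 + I*sqrt(12343)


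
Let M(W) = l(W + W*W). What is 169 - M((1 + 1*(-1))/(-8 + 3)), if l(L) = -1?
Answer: 170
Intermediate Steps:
M(W) = -1
169 - M((1 + 1*(-1))/(-8 + 3)) = 169 - 1*(-1) = 169 + 1 = 170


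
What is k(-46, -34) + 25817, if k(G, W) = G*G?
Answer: 27933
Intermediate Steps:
k(G, W) = G**2
k(-46, -34) + 25817 = (-46)**2 + 25817 = 2116 + 25817 = 27933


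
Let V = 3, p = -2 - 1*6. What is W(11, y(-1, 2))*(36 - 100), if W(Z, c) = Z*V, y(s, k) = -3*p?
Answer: -2112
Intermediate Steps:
p = -8 (p = -2 - 6 = -8)
y(s, k) = 24 (y(s, k) = -3*(-8) = 24)
W(Z, c) = 3*Z (W(Z, c) = Z*3 = 3*Z)
W(11, y(-1, 2))*(36 - 100) = (3*11)*(36 - 100) = 33*(-64) = -2112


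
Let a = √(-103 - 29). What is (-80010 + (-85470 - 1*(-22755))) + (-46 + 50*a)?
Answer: -142771 + 100*I*√33 ≈ -1.4277e+5 + 574.46*I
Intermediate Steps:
a = 2*I*√33 (a = √(-132) = 2*I*√33 ≈ 11.489*I)
(-80010 + (-85470 - 1*(-22755))) + (-46 + 50*a) = (-80010 + (-85470 - 1*(-22755))) + (-46 + 50*(2*I*√33)) = (-80010 + (-85470 + 22755)) + (-46 + 100*I*√33) = (-80010 - 62715) + (-46 + 100*I*√33) = -142725 + (-46 + 100*I*√33) = -142771 + 100*I*√33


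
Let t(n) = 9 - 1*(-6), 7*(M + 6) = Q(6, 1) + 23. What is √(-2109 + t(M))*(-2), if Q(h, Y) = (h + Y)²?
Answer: -2*I*√2094 ≈ -91.521*I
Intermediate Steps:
Q(h, Y) = (Y + h)²
M = 30/7 (M = -6 + ((1 + 6)² + 23)/7 = -6 + (7² + 23)/7 = -6 + (49 + 23)/7 = -6 + (⅐)*72 = -6 + 72/7 = 30/7 ≈ 4.2857)
t(n) = 15 (t(n) = 9 + 6 = 15)
√(-2109 + t(M))*(-2) = √(-2109 + 15)*(-2) = √(-2094)*(-2) = (I*√2094)*(-2) = -2*I*√2094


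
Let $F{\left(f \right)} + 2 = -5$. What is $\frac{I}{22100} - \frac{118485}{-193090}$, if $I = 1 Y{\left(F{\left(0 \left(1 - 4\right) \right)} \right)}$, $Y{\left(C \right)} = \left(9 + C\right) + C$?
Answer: $\frac{52351061}{85345780} \approx 0.6134$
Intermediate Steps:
$F{\left(f \right)} = -7$ ($F{\left(f \right)} = -2 - 5 = -7$)
$Y{\left(C \right)} = 9 + 2 C$
$I = -5$ ($I = 1 \left(9 + 2 \left(-7\right)\right) = 1 \left(9 - 14\right) = 1 \left(-5\right) = -5$)
$\frac{I}{22100} - \frac{118485}{-193090} = - \frac{5}{22100} - \frac{118485}{-193090} = \left(-5\right) \frac{1}{22100} - - \frac{23697}{38618} = - \frac{1}{4420} + \frac{23697}{38618} = \frac{52351061}{85345780}$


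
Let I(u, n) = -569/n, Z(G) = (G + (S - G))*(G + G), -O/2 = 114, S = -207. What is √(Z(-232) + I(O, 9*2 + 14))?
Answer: √6145934/8 ≈ 309.89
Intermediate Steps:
O = -228 (O = -2*114 = -228)
Z(G) = -414*G (Z(G) = (G + (-207 - G))*(G + G) = -414*G)
√(Z(-232) + I(O, 9*2 + 14)) = √(-414*(-232) - 569/(9*2 + 14)) = √(96048 - 569/(18 + 14)) = √(96048 - 569/32) = √(3072967/32) = √6145934/8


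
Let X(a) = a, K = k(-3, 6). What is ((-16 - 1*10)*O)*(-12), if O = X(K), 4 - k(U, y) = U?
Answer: 2184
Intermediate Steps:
k(U, y) = 4 - U
K = 7 (K = 4 - 1*(-3) = 4 + 3 = 7)
O = 7
((-16 - 1*10)*O)*(-12) = ((-16 - 1*10)*7)*(-12) = ((-16 - 10)*7)*(-12) = -26*7*(-12) = -182*(-12) = 2184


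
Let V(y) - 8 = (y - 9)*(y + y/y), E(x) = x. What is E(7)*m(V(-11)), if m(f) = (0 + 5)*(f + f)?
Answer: 14560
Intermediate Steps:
V(y) = 8 + (1 + y)*(-9 + y) (V(y) = 8 + (y - 9)*(y + y/y) = 8 + (-9 + y)*(y + 1) = 8 + (-9 + y)*(1 + y) = 8 + (1 + y)*(-9 + y))
m(f) = 10*f (m(f) = 5*(2*f) = 10*f)
E(7)*m(V(-11)) = 7*(10*(-1 + (-11)**2 - 8*(-11))) = 7*(10*(-1 + 121 + 88)) = 7*(10*208) = 7*2080 = 14560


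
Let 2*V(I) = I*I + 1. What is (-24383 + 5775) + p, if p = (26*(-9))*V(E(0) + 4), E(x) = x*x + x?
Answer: -20597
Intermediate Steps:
E(x) = x + x² (E(x) = x² + x = x + x²)
V(I) = ½ + I²/2 (V(I) = (I*I + 1)/2 = (I² + 1)/2 = (1 + I²)/2 = ½ + I²/2)
p = -1989 (p = (26*(-9))*(½ + (0*(1 + 0) + 4)²/2) = -234*(½ + (0*1 + 4)²/2) = -234*(½ + (0 + 4)²/2) = -234*(½ + (½)*4²) = -234*(½ + (½)*16) = -234*(½ + 8) = -234*17/2 = -1989)
(-24383 + 5775) + p = (-24383 + 5775) - 1989 = -18608 - 1989 = -20597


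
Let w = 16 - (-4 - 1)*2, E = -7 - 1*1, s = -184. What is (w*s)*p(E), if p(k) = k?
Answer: 38272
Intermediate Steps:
E = -8 (E = -7 - 1 = -8)
w = 26 (w = 16 - (-5)*2 = 16 - 1*(-10) = 16 + 10 = 26)
(w*s)*p(E) = (26*(-184))*(-8) = -4784*(-8) = 38272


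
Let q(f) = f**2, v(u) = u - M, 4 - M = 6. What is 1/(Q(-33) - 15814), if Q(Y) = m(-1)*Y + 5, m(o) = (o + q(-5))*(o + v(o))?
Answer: -1/15809 ≈ -6.3255e-5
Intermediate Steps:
M = -2 (M = 4 - 1*6 = 4 - 6 = -2)
v(u) = 2 + u (v(u) = u - 1*(-2) = u + 2 = 2 + u)
m(o) = (2 + 2*o)*(25 + o) (m(o) = (o + (-5)**2)*(o + (2 + o)) = (o + 25)*(2 + 2*o) = (25 + o)*(2 + 2*o) = (2 + 2*o)*(25 + o))
Q(Y) = 5 (Q(Y) = (50 + 2*(-1)**2 + 52*(-1))*Y + 5 = (50 + 2*1 - 52)*Y + 5 = (50 + 2 - 52)*Y + 5 = 0*Y + 5 = 0 + 5 = 5)
1/(Q(-33) - 15814) = 1/(5 - 15814) = 1/(-15809) = -1/15809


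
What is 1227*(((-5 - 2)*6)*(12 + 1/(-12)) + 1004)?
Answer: 1235589/2 ≈ 6.1779e+5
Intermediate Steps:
1227*(((-5 - 2)*6)*(12 + 1/(-12)) + 1004) = 1227*((-7*6)*(12 - 1/12) + 1004) = 1227*(-42*143/12 + 1004) = 1227*(-1001/2 + 1004) = 1227*(1007/2) = 1235589/2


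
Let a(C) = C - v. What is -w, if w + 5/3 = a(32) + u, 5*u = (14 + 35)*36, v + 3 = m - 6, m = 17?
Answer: -5627/15 ≈ -375.13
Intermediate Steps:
v = 8 (v = -3 + (17 - 6) = -3 + 11 = 8)
a(C) = -8 + C (a(C) = C - 1*8 = C - 8 = -8 + C)
u = 1764/5 (u = ((14 + 35)*36)/5 = (49*36)/5 = (1/5)*1764 = 1764/5 ≈ 352.80)
w = 5627/15 (w = -5/3 + ((-8 + 32) + 1764/5) = -5/3 + (24 + 1764/5) = -5/3 + 1884/5 = 5627/15 ≈ 375.13)
-w = -1*5627/15 = -5627/15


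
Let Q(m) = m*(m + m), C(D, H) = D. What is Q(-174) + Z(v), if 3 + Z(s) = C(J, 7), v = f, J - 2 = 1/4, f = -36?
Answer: 242205/4 ≈ 60551.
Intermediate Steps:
J = 9/4 (J = 2 + 1/4 = 2 + ¼ = 9/4 ≈ 2.2500)
v = -36
Z(s) = -¾ (Z(s) = -3 + 9/4 = -¾)
Q(m) = 2*m² (Q(m) = m*(2*m) = 2*m²)
Q(-174) + Z(v) = 2*(-174)² - ¾ = 2*30276 - ¾ = 60552 - ¾ = 242205/4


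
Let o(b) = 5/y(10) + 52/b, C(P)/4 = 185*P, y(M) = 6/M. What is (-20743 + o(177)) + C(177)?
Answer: 6504492/59 ≈ 1.1025e+5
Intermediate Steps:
C(P) = 740*P (C(P) = 4*(185*P) = 740*P)
o(b) = 25/3 + 52/b (o(b) = 5/((6/10)) + 52/b = 5/((6*(1/10))) + 52/b = 5/(3/5) + 52/b = 5*(5/3) + 52/b = 25/3 + 52/b)
(-20743 + o(177)) + C(177) = (-20743 + (25/3 + 52/177)) + 740*177 = (-20743 + (25/3 + 52*(1/177))) + 130980 = (-20743 + (25/3 + 52/177)) + 130980 = (-20743 + 509/59) + 130980 = -1223328/59 + 130980 = 6504492/59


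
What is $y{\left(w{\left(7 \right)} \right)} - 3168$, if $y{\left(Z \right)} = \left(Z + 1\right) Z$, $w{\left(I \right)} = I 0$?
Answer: $-3168$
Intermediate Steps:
$w{\left(I \right)} = 0$
$y{\left(Z \right)} = Z \left(1 + Z\right)$ ($y{\left(Z \right)} = \left(1 + Z\right) Z = Z \left(1 + Z\right)$)
$y{\left(w{\left(7 \right)} \right)} - 3168 = 0 \left(1 + 0\right) - 3168 = 0 \cdot 1 - 3168 = 0 - 3168 = -3168$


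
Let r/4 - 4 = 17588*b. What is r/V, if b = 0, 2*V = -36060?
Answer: -8/9015 ≈ -0.00088741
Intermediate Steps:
V = -18030 (V = (1/2)*(-36060) = -18030)
r = 16 (r = 16 + 4*(17588*0) = 16 + 4*0 = 16 + 0 = 16)
r/V = 16/(-18030) = 16*(-1/18030) = -8/9015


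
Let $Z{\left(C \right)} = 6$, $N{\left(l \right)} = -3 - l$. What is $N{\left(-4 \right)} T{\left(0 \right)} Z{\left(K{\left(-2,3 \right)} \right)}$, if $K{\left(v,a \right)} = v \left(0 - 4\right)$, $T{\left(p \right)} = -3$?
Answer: $-18$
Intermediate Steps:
$K{\left(v,a \right)} = - 4 v$ ($K{\left(v,a \right)} = v \left(-4\right) = - 4 v$)
$N{\left(-4 \right)} T{\left(0 \right)} Z{\left(K{\left(-2,3 \right)} \right)} = \left(-3 - -4\right) \left(-3\right) 6 = \left(-3 + 4\right) \left(-3\right) 6 = 1 \left(-3\right) 6 = \left(-3\right) 6 = -18$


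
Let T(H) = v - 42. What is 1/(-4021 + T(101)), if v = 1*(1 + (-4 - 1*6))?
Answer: -1/4072 ≈ -0.00024558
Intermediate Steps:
v = -9 (v = 1*(1 + (-4 - 6)) = 1*(1 - 10) = 1*(-9) = -9)
T(H) = -51 (T(H) = -9 - 42 = -51)
1/(-4021 + T(101)) = 1/(-4021 - 51) = 1/(-4072) = -1/4072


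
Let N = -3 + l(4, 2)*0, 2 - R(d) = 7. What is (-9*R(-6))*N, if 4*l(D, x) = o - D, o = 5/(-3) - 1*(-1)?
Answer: -135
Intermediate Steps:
R(d) = -5 (R(d) = 2 - 1*7 = 2 - 7 = -5)
o = -⅔ (o = 5*(-⅓) + 1 = -5/3 + 1 = -⅔ ≈ -0.66667)
l(D, x) = -⅙ - D/4 (l(D, x) = (-⅔ - D)/4 = -⅙ - D/4)
N = -3 (N = -3 + (-⅙ - ¼*4)*0 = -3 + (-⅙ - 1)*0 = -3 - 7/6*0 = -3 + 0 = -3)
(-9*R(-6))*N = -9*(-5)*(-3) = 45*(-3) = -135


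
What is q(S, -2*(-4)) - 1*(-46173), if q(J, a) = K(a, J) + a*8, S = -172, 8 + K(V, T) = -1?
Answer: 46228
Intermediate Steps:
K(V, T) = -9 (K(V, T) = -8 - 1 = -9)
q(J, a) = -9 + 8*a (q(J, a) = -9 + a*8 = -9 + 8*a)
q(S, -2*(-4)) - 1*(-46173) = (-9 + 8*(-2*(-4))) - 1*(-46173) = (-9 + 8*8) + 46173 = (-9 + 64) + 46173 = 55 + 46173 = 46228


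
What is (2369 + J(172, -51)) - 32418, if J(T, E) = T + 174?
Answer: -29703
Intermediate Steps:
J(T, E) = 174 + T
(2369 + J(172, -51)) - 32418 = (2369 + (174 + 172)) - 32418 = (2369 + 346) - 32418 = 2715 - 32418 = -29703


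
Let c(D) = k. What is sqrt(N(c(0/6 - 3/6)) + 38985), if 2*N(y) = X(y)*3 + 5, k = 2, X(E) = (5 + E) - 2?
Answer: sqrt(38995) ≈ 197.47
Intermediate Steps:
X(E) = 3 + E
c(D) = 2
N(y) = 7 + 3*y/2 (N(y) = ((3 + y)*3 + 5)/2 = ((9 + 3*y) + 5)/2 = (14 + 3*y)/2 = 7 + 3*y/2)
sqrt(N(c(0/6 - 3/6)) + 38985) = sqrt((7 + (3/2)*2) + 38985) = sqrt((7 + 3) + 38985) = sqrt(10 + 38985) = sqrt(38995)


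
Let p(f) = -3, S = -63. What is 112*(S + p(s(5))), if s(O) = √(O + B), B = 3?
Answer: -7392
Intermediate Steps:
s(O) = √(3 + O) (s(O) = √(O + 3) = √(3 + O))
112*(S + p(s(5))) = 112*(-63 - 3) = 112*(-66) = -7392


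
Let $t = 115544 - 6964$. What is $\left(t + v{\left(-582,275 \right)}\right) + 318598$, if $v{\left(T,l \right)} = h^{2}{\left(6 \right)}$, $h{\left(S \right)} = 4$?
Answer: $427194$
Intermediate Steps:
$t = 108580$ ($t = 115544 - 6964 = 108580$)
$v{\left(T,l \right)} = 16$ ($v{\left(T,l \right)} = 4^{2} = 16$)
$\left(t + v{\left(-582,275 \right)}\right) + 318598 = \left(108580 + 16\right) + 318598 = 108596 + 318598 = 427194$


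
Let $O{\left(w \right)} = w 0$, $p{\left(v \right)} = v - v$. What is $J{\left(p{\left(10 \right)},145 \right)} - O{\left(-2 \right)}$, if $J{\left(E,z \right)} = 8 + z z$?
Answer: $21033$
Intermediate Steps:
$p{\left(v \right)} = 0$
$J{\left(E,z \right)} = 8 + z^{2}$
$O{\left(w \right)} = 0$
$J{\left(p{\left(10 \right)},145 \right)} - O{\left(-2 \right)} = \left(8 + 145^{2}\right) - 0 = \left(8 + 21025\right) + 0 = 21033 + 0 = 21033$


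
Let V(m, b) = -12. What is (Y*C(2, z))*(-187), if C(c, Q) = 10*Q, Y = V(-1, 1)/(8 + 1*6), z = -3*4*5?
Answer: -673200/7 ≈ -96171.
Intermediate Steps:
z = -60 (z = -12*5 = -60)
Y = -6/7 (Y = -12/(8 + 1*6) = -12/(8 + 6) = -12/14 = -12*1/14 = -6/7 ≈ -0.85714)
(Y*C(2, z))*(-187) = -60*(-60)/7*(-187) = -6/7*(-600)*(-187) = (3600/7)*(-187) = -673200/7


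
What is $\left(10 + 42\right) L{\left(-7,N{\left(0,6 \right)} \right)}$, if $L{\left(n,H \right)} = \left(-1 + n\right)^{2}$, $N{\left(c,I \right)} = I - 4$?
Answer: $3328$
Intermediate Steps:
$N{\left(c,I \right)} = -4 + I$
$\left(10 + 42\right) L{\left(-7,N{\left(0,6 \right)} \right)} = \left(10 + 42\right) \left(-1 - 7\right)^{2} = 52 \left(-8\right)^{2} = 52 \cdot 64 = 3328$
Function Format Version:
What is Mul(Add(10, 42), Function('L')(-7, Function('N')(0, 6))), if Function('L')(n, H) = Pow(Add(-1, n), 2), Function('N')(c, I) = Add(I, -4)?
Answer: 3328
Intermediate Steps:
Function('N')(c, I) = Add(-4, I)
Mul(Add(10, 42), Function('L')(-7, Function('N')(0, 6))) = Mul(Add(10, 42), Pow(Add(-1, -7), 2)) = Mul(52, Pow(-8, 2)) = Mul(52, 64) = 3328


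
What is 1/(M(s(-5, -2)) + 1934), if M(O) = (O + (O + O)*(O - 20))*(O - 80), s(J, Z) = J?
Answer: -1/18891 ≈ -5.2935e-5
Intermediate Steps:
M(O) = (-80 + O)*(O + 2*O*(-20 + O)) (M(O) = (O + (2*O)*(-20 + O))*(-80 + O) = (O + 2*O*(-20 + O))*(-80 + O) = (-80 + O)*(O + 2*O*(-20 + O)))
1/(M(s(-5, -2)) + 1934) = 1/(-5*(3120 - 199*(-5) + 2*(-5)**2) + 1934) = 1/(-5*(3120 + 995 + 2*25) + 1934) = 1/(-5*(3120 + 995 + 50) + 1934) = 1/(-5*4165 + 1934) = 1/(-20825 + 1934) = 1/(-18891) = -1/18891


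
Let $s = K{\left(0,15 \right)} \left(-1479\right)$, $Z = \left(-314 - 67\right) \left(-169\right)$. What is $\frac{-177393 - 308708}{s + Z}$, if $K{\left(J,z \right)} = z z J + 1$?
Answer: $- \frac{486101}{62910} \approx -7.7269$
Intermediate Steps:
$Z = 64389$ ($Z = \left(-381\right) \left(-169\right) = 64389$)
$K{\left(J,z \right)} = 1 + J z^{2}$ ($K{\left(J,z \right)} = z^{2} J + 1 = J z^{2} + 1 = 1 + J z^{2}$)
$s = -1479$ ($s = \left(1 + 0 \cdot 15^{2}\right) \left(-1479\right) = \left(1 + 0 \cdot 225\right) \left(-1479\right) = \left(1 + 0\right) \left(-1479\right) = 1 \left(-1479\right) = -1479$)
$\frac{-177393 - 308708}{s + Z} = \frac{-177393 - 308708}{-1479 + 64389} = - \frac{486101}{62910}$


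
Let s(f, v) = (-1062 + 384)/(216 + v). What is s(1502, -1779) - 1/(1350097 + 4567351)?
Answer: 1337342727/3082990408 ≈ 0.43378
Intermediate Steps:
s(f, v) = -678/(216 + v)
s(1502, -1779) - 1/(1350097 + 4567351) = -678/(216 - 1779) - 1/(1350097 + 4567351) = -678/(-1563) - 1/5917448 = -678*(-1/1563) - 1*1/5917448 = 226/521 - 1/5917448 = 1337342727/3082990408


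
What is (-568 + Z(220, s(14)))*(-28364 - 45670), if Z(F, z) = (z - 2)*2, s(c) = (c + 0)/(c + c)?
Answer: 42273414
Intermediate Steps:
s(c) = ½ (s(c) = c/((2*c)) = c*(1/(2*c)) = ½)
Z(F, z) = -4 + 2*z (Z(F, z) = (-2 + z)*2 = -4 + 2*z)
(-568 + Z(220, s(14)))*(-28364 - 45670) = (-568 + (-4 + 2*(½)))*(-28364 - 45670) = (-568 + (-4 + 1))*(-74034) = (-568 - 3)*(-74034) = -571*(-74034) = 42273414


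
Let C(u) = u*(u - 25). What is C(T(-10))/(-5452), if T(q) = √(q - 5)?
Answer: 15/5452 + 25*I*√15/5452 ≈ 0.0027513 + 0.017759*I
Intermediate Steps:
T(q) = √(-5 + q)
C(u) = u*(-25 + u)
C(T(-10))/(-5452) = (√(-5 - 10)*(-25 + √(-5 - 10)))/(-5452) = (√(-15)*(-25 + √(-15)))*(-1/5452) = ((I*√15)*(-25 + I*√15))*(-1/5452) = (I*√15*(-25 + I*√15))*(-1/5452) = -I*√15*(-25 + I*√15)/5452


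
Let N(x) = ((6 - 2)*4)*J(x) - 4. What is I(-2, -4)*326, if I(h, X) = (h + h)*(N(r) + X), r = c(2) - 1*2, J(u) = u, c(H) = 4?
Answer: -31296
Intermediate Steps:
r = 2 (r = 4 - 1*2 = 4 - 2 = 2)
N(x) = -4 + 16*x (N(x) = ((6 - 2)*4)*x - 4 = (4*4)*x - 4 = 16*x - 4 = -4 + 16*x)
I(h, X) = 2*h*(28 + X) (I(h, X) = (h + h)*((-4 + 16*2) + X) = (2*h)*((-4 + 32) + X) = (2*h)*(28 + X) = 2*h*(28 + X))
I(-2, -4)*326 = (2*(-2)*(28 - 4))*326 = (2*(-2)*24)*326 = -96*326 = -31296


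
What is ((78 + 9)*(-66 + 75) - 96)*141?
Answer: 96867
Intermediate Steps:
((78 + 9)*(-66 + 75) - 96)*141 = (87*9 - 96)*141 = (783 - 96)*141 = 687*141 = 96867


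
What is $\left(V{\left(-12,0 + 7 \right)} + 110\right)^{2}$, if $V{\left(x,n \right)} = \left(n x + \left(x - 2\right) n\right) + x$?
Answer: $7056$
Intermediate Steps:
$V{\left(x,n \right)} = x + n x + n \left(-2 + x\right)$ ($V{\left(x,n \right)} = \left(n x + \left(-2 + x\right) n\right) + x = \left(n x + n \left(-2 + x\right)\right) + x = x + n x + n \left(-2 + x\right)$)
$\left(V{\left(-12,0 + 7 \right)} + 110\right)^{2} = \left(\left(-12 - 2 \left(0 + 7\right) + 2 \left(0 + 7\right) \left(-12\right)\right) + 110\right)^{2} = \left(\left(-12 - 14 + 2 \cdot 7 \left(-12\right)\right) + 110\right)^{2} = \left(\left(-12 - 14 - 168\right) + 110\right)^{2} = \left(-194 + 110\right)^{2} = \left(-84\right)^{2} = 7056$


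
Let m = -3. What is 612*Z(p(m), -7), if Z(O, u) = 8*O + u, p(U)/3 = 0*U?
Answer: -4284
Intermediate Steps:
p(U) = 0 (p(U) = 3*(0*U) = 3*0 = 0)
Z(O, u) = u + 8*O
612*Z(p(m), -7) = 612*(-7 + 8*0) = 612*(-7 + 0) = 612*(-7) = -4284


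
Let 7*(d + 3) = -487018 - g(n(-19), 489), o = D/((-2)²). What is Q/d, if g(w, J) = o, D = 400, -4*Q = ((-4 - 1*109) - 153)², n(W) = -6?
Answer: 123823/487139 ≈ 0.25418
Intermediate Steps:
Q = -17689 (Q = -((-4 - 1*109) - 153)²/4 = -((-4 - 109) - 153)²/4 = -(-113 - 153)²/4 = -¼*(-266)² = -¼*70756 = -17689)
o = 100 (o = 400/((-2)²) = 400/4 = 400*(¼) = 100)
g(w, J) = 100
d = -487139/7 (d = -3 + (-487018 - 1*100)/7 = -3 + (-487018 - 100)/7 = -3 + (⅐)*(-487118) = -3 - 487118/7 = -487139/7 ≈ -69591.)
Q/d = -17689/(-487139/7) = -17689*(-7/487139) = 123823/487139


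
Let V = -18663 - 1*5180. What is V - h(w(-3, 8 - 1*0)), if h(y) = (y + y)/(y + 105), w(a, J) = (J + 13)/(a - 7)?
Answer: -1168305/49 ≈ -23843.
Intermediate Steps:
w(a, J) = (13 + J)/(-7 + a)
V = -23843 (V = -18663 - 5180 = -23843)
h(y) = 2*y/(105 + y) (h(y) = (2*y)/(105 + y) = 2*y/(105 + y))
V - h(w(-3, 8 - 1*0)) = -23843 - 2*(13 + (8 - 1*0))/(-7 - 3)/(105 + (13 + (8 - 1*0))/(-7 - 3)) = -23843 - 2*(13 + (8 + 0))/(-10)/(105 + (13 + (8 + 0))/(-10)) = -23843 - 2*(-(13 + 8)/10)/(105 - (13 + 8)/10) = -23843 - 2*(-⅒*21)/(105 - ⅒*21) = -23843 - 2*(-21)/(10*(105 - 21/10)) = -23843 - 2*(-21)/(10*1029/10) = -23843 - 2*(-21)*10/(10*1029) = -23843 - 1*(-2/49) = -23843 + 2/49 = -1168305/49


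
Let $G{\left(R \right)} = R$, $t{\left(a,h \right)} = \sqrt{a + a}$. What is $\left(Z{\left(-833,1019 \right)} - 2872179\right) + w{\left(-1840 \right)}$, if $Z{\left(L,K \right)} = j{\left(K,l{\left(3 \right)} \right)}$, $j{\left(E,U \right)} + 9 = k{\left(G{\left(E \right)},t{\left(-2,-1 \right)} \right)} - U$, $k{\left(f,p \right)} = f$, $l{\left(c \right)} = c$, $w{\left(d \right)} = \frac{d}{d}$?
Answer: $-2871171$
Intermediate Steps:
$w{\left(d \right)} = 1$
$t{\left(a,h \right)} = \sqrt{2} \sqrt{a}$ ($t{\left(a,h \right)} = \sqrt{2 a} = \sqrt{2} \sqrt{a}$)
$j{\left(E,U \right)} = -9 + E - U$ ($j{\left(E,U \right)} = -9 + \left(E - U\right) = -9 + E - U$)
$Z{\left(L,K \right)} = -12 + K$ ($Z{\left(L,K \right)} = -9 + K - 3 = -12 + K$)
$\left(Z{\left(-833,1019 \right)} - 2872179\right) + w{\left(-1840 \right)} = \left(\left(-12 + 1019\right) - 2872179\right) + 1 = \left(1007 - 2872179\right) + 1 = -2871172 + 1 = -2871171$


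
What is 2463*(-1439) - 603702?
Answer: -4147959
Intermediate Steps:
2463*(-1439) - 603702 = -3544257 - 603702 = -4147959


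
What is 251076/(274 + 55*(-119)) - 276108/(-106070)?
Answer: -12450079026/332582485 ≈ -37.435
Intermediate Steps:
251076/(274 + 55*(-119)) - 276108/(-106070) = 251076/(274 - 6545) - 276108*(-1/106070) = 251076/(-6271) + 138054/53035 = 251076*(-1/6271) + 138054/53035 = -251076/6271 + 138054/53035 = -12450079026/332582485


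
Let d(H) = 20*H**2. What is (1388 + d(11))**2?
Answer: 14500864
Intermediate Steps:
(1388 + d(11))**2 = (1388 + 20*11**2)**2 = (1388 + 20*121)**2 = (1388 + 2420)**2 = 3808**2 = 14500864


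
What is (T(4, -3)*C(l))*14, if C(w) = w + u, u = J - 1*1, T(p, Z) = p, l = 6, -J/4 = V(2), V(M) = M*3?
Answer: -1064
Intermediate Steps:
V(M) = 3*M
J = -24 (J = -12*2 = -4*6 = -24)
u = -25 (u = -24 - 1*1 = -24 - 1 = -25)
C(w) = -25 + w (C(w) = w - 25 = -25 + w)
(T(4, -3)*C(l))*14 = (4*(-25 + 6))*14 = (4*(-19))*14 = -76*14 = -1064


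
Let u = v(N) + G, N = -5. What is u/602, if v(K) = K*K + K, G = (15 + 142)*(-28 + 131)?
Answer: 2313/86 ≈ 26.895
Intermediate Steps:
G = 16171 (G = 157*103 = 16171)
v(K) = K + K² (v(K) = K² + K = K + K²)
u = 16191 (u = -5*(1 - 5) + 16171 = -5*(-4) + 16171 = 20 + 16171 = 16191)
u/602 = 16191/602 = 16191*(1/602) = 2313/86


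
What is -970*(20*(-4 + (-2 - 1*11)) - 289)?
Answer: 610130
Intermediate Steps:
-970*(20*(-4 + (-2 - 1*11)) - 289) = -970*(20*(-4 + (-2 - 11)) - 289) = -970*(20*(-4 - 13) - 289) = -970*(20*(-17) - 289) = -970*(-340 - 289) = -970*(-629) = 610130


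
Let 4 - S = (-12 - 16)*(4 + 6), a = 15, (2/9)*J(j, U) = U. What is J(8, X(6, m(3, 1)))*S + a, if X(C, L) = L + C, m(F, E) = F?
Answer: 11517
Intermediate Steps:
X(C, L) = C + L
J(j, U) = 9*U/2
S = 284 (S = 4 - (-12 - 16)*(4 + 6) = 4 - (-28)*10 = 4 - 1*(-280) = 4 + 280 = 284)
J(8, X(6, m(3, 1)))*S + a = (9*(6 + 3)/2)*284 + 15 = ((9/2)*9)*284 + 15 = (81/2)*284 + 15 = 11502 + 15 = 11517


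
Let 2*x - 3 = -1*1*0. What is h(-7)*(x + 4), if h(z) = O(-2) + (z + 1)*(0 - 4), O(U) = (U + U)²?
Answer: 220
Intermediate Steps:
O(U) = 4*U² (O(U) = (2*U)² = 4*U²)
x = 3/2 (x = 3/2 + (-1*1*0)/2 = 3/2 + (-1*0)/2 = 3/2 + (½)*0 = 3/2 + 0 = 3/2 ≈ 1.5000)
h(z) = 12 - 4*z (h(z) = 4*(-2)² + (z + 1)*(0 - 4) = 4*4 + (1 + z)*(-4) = 16 + (-4 - 4*z) = 12 - 4*z)
h(-7)*(x + 4) = (12 - 4*(-7))*(3/2 + 4) = (12 + 28)*(11/2) = 40*(11/2) = 220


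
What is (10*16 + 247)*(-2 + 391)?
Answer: 158323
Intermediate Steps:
(10*16 + 247)*(-2 + 391) = (160 + 247)*389 = 407*389 = 158323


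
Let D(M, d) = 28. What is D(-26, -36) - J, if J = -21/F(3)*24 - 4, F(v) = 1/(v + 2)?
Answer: 2552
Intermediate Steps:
F(v) = 1/(2 + v)
J = -2524 (J = -21/(1/(2 + 3))*24 - 4 = -21/(1/5)*24 - 4 = -21/⅕*24 - 4 = -21*5*24 - 4 = -105*24 - 4 = -2520 - 4 = -2524)
D(-26, -36) - J = 28 - 1*(-2524) = 28 + 2524 = 2552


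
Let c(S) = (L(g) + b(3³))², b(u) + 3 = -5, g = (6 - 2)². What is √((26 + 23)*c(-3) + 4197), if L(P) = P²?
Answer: √3017893 ≈ 1737.2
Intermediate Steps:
g = 16 (g = 4² = 16)
b(u) = -8 (b(u) = -3 - 5 = -8)
c(S) = 61504 (c(S) = (16² - 8)² = (256 - 8)² = 248² = 61504)
√((26 + 23)*c(-3) + 4197) = √((26 + 23)*61504 + 4197) = √(49*61504 + 4197) = √(3013696 + 4197) = √3017893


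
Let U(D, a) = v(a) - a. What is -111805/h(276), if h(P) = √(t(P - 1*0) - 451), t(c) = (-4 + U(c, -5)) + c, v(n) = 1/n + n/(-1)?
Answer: 111805*I*√470/282 ≈ 8595.3*I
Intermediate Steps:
v(n) = 1/n - n (v(n) = 1/n + n*(-1) = 1/n - n)
U(D, a) = 1/a - 2*a (U(D, a) = (1/a - a) - a = 1/a - 2*a)
t(c) = 29/5 + c (t(c) = (-4 + (1/(-5) - 2*(-5))) + c = (-4 + (-⅕ + 10)) + c = (-4 + 49/5) + c = 29/5 + c)
h(P) = √(-2226/5 + P) (h(P) = √((29/5 + (P - 1*0)) - 451) = √((29/5 + (P + 0)) - 451) = √((29/5 + P) - 451) = √(-2226/5 + P))
-111805/h(276) = -111805*5/√(-11130 + 25*276) = -111805*5/√(-11130 + 6900) = -111805*(-I*√470/282) = -(-111805)*I*√470/282 = 111805*I*√470/282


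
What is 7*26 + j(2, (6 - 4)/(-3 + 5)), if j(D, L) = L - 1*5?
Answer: 178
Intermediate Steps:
j(D, L) = -5 + L (j(D, L) = L - 5 = -5 + L)
7*26 + j(2, (6 - 4)/(-3 + 5)) = 7*26 + (-5 + (6 - 4)/(-3 + 5)) = 182 + (-5 + 2/2) = 182 + (-5 + 2*(½)) = 182 + (-5 + 1) = 182 - 4 = 178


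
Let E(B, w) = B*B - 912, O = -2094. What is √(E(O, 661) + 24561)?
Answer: √4408485 ≈ 2099.6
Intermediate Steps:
E(B, w) = -912 + B² (E(B, w) = B² - 912 = -912 + B²)
√(E(O, 661) + 24561) = √((-912 + (-2094)²) + 24561) = √((-912 + 4384836) + 24561) = √(4383924 + 24561) = √4408485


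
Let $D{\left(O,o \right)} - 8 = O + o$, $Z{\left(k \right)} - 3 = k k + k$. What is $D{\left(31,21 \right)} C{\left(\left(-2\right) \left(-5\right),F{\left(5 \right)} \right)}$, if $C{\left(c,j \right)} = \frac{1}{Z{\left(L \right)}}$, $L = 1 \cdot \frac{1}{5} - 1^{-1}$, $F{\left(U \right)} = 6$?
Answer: $\frac{1500}{71} \approx 21.127$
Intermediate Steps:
$L = - \frac{4}{5}$ ($L = 1 \cdot \frac{1}{5} - 1 = \frac{1}{5} - 1 = - \frac{4}{5} \approx -0.8$)
$Z{\left(k \right)} = 3 + k + k^{2}$ ($Z{\left(k \right)} = 3 + \left(k k + k\right) = 3 + \left(k^{2} + k\right) = 3 + \left(k + k^{2}\right) = 3 + k + k^{2}$)
$D{\left(O,o \right)} = 8 + O + o$ ($D{\left(O,o \right)} = 8 + \left(O + o\right) = 8 + O + o$)
$C{\left(c,j \right)} = \frac{25}{71}$ ($C{\left(c,j \right)} = \frac{1}{3 - \frac{4}{5} + \left(- \frac{4}{5}\right)^{2}} = \frac{1}{3 - \frac{4}{5} + \frac{16}{25}} = \frac{1}{\frac{71}{25}} = \frac{25}{71}$)
$D{\left(31,21 \right)} C{\left(\left(-2\right) \left(-5\right),F{\left(5 \right)} \right)} = \left(8 + 31 + 21\right) \frac{25}{71} = 60 \cdot \frac{25}{71} = \frac{1500}{71}$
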